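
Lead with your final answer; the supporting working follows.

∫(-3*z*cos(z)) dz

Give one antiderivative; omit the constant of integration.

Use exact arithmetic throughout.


The answer is -3*z*sin(z) - 3*cos(z).
Step 1. Integrate ∫(-3*z*cos(z)) dz by parts with u = z, dv = (-3*cos(z)) dz, so v = -3*sin(z): now -3*z*sin(z) + ∫(3*sin(z)) dz.
Step 2. Evaluate the standard form: now -3*z*sin(z) - 3*cos(z).
Answer: -3*z*sin(z) - 3*cos(z).


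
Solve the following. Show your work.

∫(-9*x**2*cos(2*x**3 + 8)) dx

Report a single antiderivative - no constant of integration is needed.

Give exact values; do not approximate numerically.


Step 1. Substitute u = x**3 + 4, turning ∫(-9*x**2*cos(2*x**3 + 8)) dx into ∫(-3*cos(2*u)) du: now ∫(-3*cos(2*u)) du.
Step 2. Evaluate the standard form: now -3*sin(2*u)/2.
Step 3. Substitute back u = x**3 + 4: now -3*sin(2*x**3 + 8)/2.
Answer: -3*sin(2*x**3 + 8)/2.


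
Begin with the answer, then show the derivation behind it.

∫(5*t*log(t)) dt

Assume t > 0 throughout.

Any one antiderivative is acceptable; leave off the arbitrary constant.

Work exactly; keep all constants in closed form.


The answer is 5*t**2*log(t)/2 - 5*t**2/4.
Step 1. Integrate ∫(5*t*log(t)) dt by parts with u = log(t), dv = (5*t) dt, so v = 5*t**2/2 [assuming t > 0]: now 5*t**2*log(t)/2 + ∫(-5*t/2) dt.
Step 2. Evaluate the standard form: now 5*t**2*log(t)/2 - 5*t**2/4.
Answer: 5*t**2*log(t)/2 - 5*t**2/4.


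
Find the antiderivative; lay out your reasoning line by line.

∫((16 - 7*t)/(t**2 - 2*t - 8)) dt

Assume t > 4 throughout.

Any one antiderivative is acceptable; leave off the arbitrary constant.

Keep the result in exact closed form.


Step 1. Decompose ∫((16 - 7*t)/(t**2 - 2*t - 8)) dt by partial fractions, (16 - 7*t)/(t**2 - 2*t - 8) = -5/(t + 2) - 2/(t - 4): now ∫(-2/(t - 4)) dt + ∫(-5/(t + 2)) dt.
Step 2. Evaluate the standard form [assuming t > 4]: now -2*log(t - 4) + ∫(-5/(t + 2)) dt.
Step 3. Evaluate the standard form [assuming t > -2]: now -2*log(t - 4) - 5*log(t + 2).
Answer: -2*log(t - 4) - 5*log(t + 2).


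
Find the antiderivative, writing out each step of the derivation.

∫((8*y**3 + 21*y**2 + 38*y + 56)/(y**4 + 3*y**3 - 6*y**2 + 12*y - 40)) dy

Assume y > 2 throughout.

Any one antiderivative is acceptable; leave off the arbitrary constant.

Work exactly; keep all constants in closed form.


Step 1. Decompose ∫((8*y**3 + 21*y**2 + 38*y + 56)/(y**4 + 3*y**3 - 6*y**2 + 12*y - 40)) dy by partial fractions, (8*y**3 + 21*y**2 + 38*y + 56)/(y**4 + 3*y**3 - 6*y**2 + 12*y - 40) = 2/(y**2 + 4) + 3/(y + 5) + 5/(y - 2): now ∫(5/(y - 2)) dy + ∫(3/(y + 5)) dy + ∫(2/(y**2 + 4)) dy.
Step 2. Evaluate the standard form [assuming y > -5]: now 3*log(y + 5) + ∫(5/(y - 2)) dy + ∫(2/(y**2 + 4)) dy.
Step 3. Evaluate the standard form [assuming y > 2]: now 5*log(y - 2) + 3*log(y + 5) + ∫(2/(y**2 + 4)) dy.
Step 4. Evaluate the standard form: now 5*log(y - 2) + 3*log(y + 5) + atan(y/2).
Answer: 5*log(y - 2) + 3*log(y + 5) + atan(y/2).


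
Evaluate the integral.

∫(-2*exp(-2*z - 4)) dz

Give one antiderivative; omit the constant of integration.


Answer: exp(-2*z - 4).


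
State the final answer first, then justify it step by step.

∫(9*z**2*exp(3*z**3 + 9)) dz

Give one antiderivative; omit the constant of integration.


The answer is exp(3*z**3 + 9).
Step 1. Substitute u = z**3 + 3, turning ∫(9*z**2*exp(3*z**3 + 9)) dz into ∫(3*exp(3*u)) du: now ∫(3*exp(3*u)) du.
Step 2. Evaluate the standard form: now exp(3*u).
Step 3. Substitute back u = z**3 + 3: now exp(3*z**3 + 9).
Answer: exp(3*z**3 + 9).


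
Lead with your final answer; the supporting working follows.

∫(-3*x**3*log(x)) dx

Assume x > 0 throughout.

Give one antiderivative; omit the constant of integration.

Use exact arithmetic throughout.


The answer is -3*x**4*log(x)/4 + 3*x**4/16.
Step 1. Integrate ∫(-3*x**3*log(x)) dx by parts with u = log(x), dv = (-3*x**3) dx, so v = -3*x**4/4 [assuming x > 0]: now -3*x**4*log(x)/4 + ∫(3*x**3/4) dx.
Step 2. Evaluate the standard form: now -3*x**4*log(x)/4 + 3*x**4/16.
Answer: -3*x**4*log(x)/4 + 3*x**4/16.


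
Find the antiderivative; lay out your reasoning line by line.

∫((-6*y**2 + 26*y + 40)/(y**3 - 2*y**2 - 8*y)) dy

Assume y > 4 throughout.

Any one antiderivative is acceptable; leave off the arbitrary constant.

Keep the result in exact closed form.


Step 1. Decompose ∫((-6*y**2 + 26*y + 40)/(y**3 - 2*y**2 - 8*y)) dy by partial fractions, (-6*y**2 + 26*y + 40)/(y**3 - 2*y**2 - 8*y) = -3/(y + 2) + 2/(y - 4) - 5/y: now ∫(-5/y) dy + ∫(2/(y - 4)) dy + ∫(-3/(y + 2)) dy.
Step 2. Evaluate the standard form [assuming y > 4]: now 2*log(y - 4) + ∫(-5/y) dy + ∫(-3/(y + 2)) dy.
Step 3. Evaluate the standard form [assuming y > 0]: now -5*log(y) + 2*log(y - 4) + ∫(-3/(y + 2)) dy.
Step 4. Evaluate the standard form [assuming y > -2]: now -5*log(y) + 2*log(y - 4) - 3*log(y + 2).
Answer: -5*log(y) + 2*log(y - 4) - 3*log(y + 2).


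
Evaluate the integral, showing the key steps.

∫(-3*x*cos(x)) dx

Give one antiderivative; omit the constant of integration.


Step 1. Integrate ∫(-3*x*cos(x)) dx by parts with u = x, dv = (-3*cos(x)) dx, so v = -3*sin(x): now -3*x*sin(x) + ∫(3*sin(x)) dx.
Step 2. Evaluate the standard form: now -3*x*sin(x) - 3*cos(x).
Answer: -3*x*sin(x) - 3*cos(x).


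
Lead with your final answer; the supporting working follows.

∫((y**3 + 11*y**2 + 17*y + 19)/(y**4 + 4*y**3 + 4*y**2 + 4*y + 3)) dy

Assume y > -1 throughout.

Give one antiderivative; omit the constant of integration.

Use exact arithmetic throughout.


The answer is 3*log(y + 1) - 2*log(y + 3) + 4*atan(y).
Step 1. Decompose ∫((y**3 + 11*y**2 + 17*y + 19)/(y**4 + 4*y**3 + 4*y**2 + 4*y + 3)) dy by partial fractions, (y**3 + 11*y**2 + 17*y + 19)/(y**4 + 4*y**3 + 4*y**2 + 4*y + 3) = 4/(y**2 + 1) - 2/(y + 3) + 3/(y + 1): now ∫(3/(y + 1)) dy + ∫(-2/(y + 3)) dy + ∫(4/(y**2 + 1)) dy.
Step 2. Evaluate the standard form [assuming y > -3]: now -2*log(y + 3) + ∫(3/(y + 1)) dy + ∫(4/(y**2 + 1)) dy.
Step 3. Evaluate the standard form [assuming y > -1]: now 3*log(y + 1) - 2*log(y + 3) + ∫(4/(y**2 + 1)) dy.
Step 4. Evaluate the standard form: now 3*log(y + 1) - 2*log(y + 3) + 4*atan(y).
Answer: 3*log(y + 1) - 2*log(y + 3) + 4*atan(y).


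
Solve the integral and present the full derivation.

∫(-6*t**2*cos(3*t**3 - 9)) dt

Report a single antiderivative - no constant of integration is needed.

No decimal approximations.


Step 1. Substitute u = t**3 - 3, turning ∫(-6*t**2*cos(3*t**3 - 9)) dt into ∫(-2*cos(3*u)) du: now ∫(-2*cos(3*u)) du.
Step 2. Evaluate the standard form: now -2*sin(3*u)/3.
Step 3. Substitute back u = t**3 - 3: now -2*sin(3*t**3 - 9)/3.
Answer: -2*sin(3*t**3 - 9)/3.


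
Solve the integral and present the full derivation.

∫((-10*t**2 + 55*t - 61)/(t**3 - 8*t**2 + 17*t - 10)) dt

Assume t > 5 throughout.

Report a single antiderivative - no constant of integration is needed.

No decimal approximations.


Step 1. Decompose ∫((-10*t**2 + 55*t - 61)/(t**3 - 8*t**2 + 17*t - 10)) dt by partial fractions, (-10*t**2 + 55*t - 61)/(t**3 - 8*t**2 + 17*t - 10) = -4/(t - 1) - 3/(t - 2) - 3/(t - 5): now ∫(-3/(t - 5)) dt + ∫(-3/(t - 2)) dt + ∫(-4/(t - 1)) dt.
Step 2. Evaluate the standard form [assuming t > 1]: now -4*log(t - 1) + ∫(-3/(t - 5)) dt + ∫(-3/(t - 2)) dt.
Step 3. Evaluate the standard form [assuming t > 2]: now -3*log(t - 2) - 4*log(t - 1) + ∫(-3/(t - 5)) dt.
Step 4. Evaluate the standard form [assuming t > 5]: now -3*log(t - 5) - 3*log(t - 2) - 4*log(t - 1).
Answer: -3*log(t - 5) - 3*log(t - 2) - 4*log(t - 1).


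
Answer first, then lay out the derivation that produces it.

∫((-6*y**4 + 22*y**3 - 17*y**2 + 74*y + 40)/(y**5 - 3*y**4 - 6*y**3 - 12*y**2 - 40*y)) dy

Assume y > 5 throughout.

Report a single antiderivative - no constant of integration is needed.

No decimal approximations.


The answer is -log(y) - log(y - 5) - 4*log(y + 2) + atan(y/2)/2.
Step 1. Decompose ∫((-6*y**4 + 22*y**3 - 17*y**2 + 74*y + 40)/(y**5 - 3*y**4 - 6*y**3 - 12*y**2 - 40*y)) dy by partial fractions, (-6*y**4 + 22*y**3 - 17*y**2 + 74*y + 40)/(y**5 - 3*y**4 - 6*y**3 - 12*y**2 - 40*y) = 1/(y**2 + 4) - 4/(y + 2) - 1/(y - 5) - 1/y: now ∫(-1/y) dy + ∫(-1/(y - 5)) dy + ∫(-4/(y + 2)) dy + ∫(1/(y**2 + 4)) dy.
Step 2. Evaluate the standard form [assuming y > 0]: now -log(y) + ∫(-1/(y - 5)) dy + ∫(-4/(y + 2)) dy + ∫(1/(y**2 + 4)) dy.
Step 3. Evaluate the standard form [assuming y > -2]: now -log(y) - 4*log(y + 2) + ∫(-1/(y - 5)) dy + ∫(1/(y**2 + 4)) dy.
Step 4. Evaluate the standard form [assuming y > 5]: now -log(y) - log(y - 5) - 4*log(y + 2) + ∫(1/(y**2 + 4)) dy.
Step 5. Evaluate the standard form: now -log(y) - log(y - 5) - 4*log(y + 2) + atan(y/2)/2.
Answer: -log(y) - log(y - 5) - 4*log(y + 2) + atan(y/2)/2.


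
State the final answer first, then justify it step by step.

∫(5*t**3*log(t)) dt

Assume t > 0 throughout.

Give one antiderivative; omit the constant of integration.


The answer is 5*t**4*log(t)/4 - 5*t**4/16.
Step 1. Integrate ∫(5*t**3*log(t)) dt by parts with u = log(t), dv = (5*t**3) dt, so v = 5*t**4/4 [assuming t > 0]: now 5*t**4*log(t)/4 + ∫(-5*t**3/4) dt.
Step 2. Evaluate the standard form: now 5*t**4*log(t)/4 - 5*t**4/16.
Answer: 5*t**4*log(t)/4 - 5*t**4/16.


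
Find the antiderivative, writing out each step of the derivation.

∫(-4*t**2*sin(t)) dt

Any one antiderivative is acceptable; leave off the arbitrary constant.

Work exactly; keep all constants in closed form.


Step 1. Integrate ∫(-4*t**2*sin(t)) dt by parts with u = t**2, dv = (-4*sin(t)) dt, so v = 4*cos(t): now 4*t**2*cos(t) + ∫(-8*t*cos(t)) dt.
Step 2. Integrate ∫(-8*t*cos(t)) dt by parts with u = t, dv = (-8*cos(t)) dt, so v = -8*sin(t): now 4*t**2*cos(t) - 8*t*sin(t) + ∫(8*sin(t)) dt.
Step 3. Evaluate the standard form: now 4*t**2*cos(t) - 8*t*sin(t) - 8*cos(t).
Answer: 4*t**2*cos(t) - 8*t*sin(t) - 8*cos(t).


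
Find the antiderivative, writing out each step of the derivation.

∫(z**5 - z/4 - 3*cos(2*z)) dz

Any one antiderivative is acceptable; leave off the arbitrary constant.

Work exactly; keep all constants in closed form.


Step 1. Rewrite: now ∫(-z/4) dz + ∫(z**5) dz + ∫(-3*cos(2*z)) dz.
Step 2. Evaluate the standard form: now z**6/6 + ∫(-z/4) dz + ∫(-3*cos(2*z)) dz.
Step 3. Evaluate the standard form: now z**6/6 - 3*sin(2*z)/2 + ∫(-z/4) dz.
Step 4. Evaluate the standard form: now z**6/6 - z**2/8 - 3*sin(2*z)/2.
Answer: z**6/6 - z**2/8 - 3*sin(2*z)/2.


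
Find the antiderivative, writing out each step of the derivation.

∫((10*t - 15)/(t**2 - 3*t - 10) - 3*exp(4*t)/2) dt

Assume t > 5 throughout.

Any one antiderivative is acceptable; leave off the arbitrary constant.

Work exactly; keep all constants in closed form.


Step 1. Rewrite: now ∫((10*t - 15)/(t**2 - 3*t - 10)) dt + ∫(-3*exp(4*t)/2) dt.
Step 2. Evaluate the standard form: now -3*exp(4*t)/8 + ∫((10*t - 15)/(t**2 - 3*t - 10)) dt.
Step 3. Decompose ∫((10*t - 15)/(t**2 - 3*t - 10)) dt by partial fractions, (10*t - 15)/(t**2 - 3*t - 10) = 5/(t + 2) + 5/(t - 5): now -3*exp(4*t)/8 + ∫(5/(t - 5)) dt + ∫(5/(t + 2)) dt.
Step 4. Evaluate the standard form [assuming t > -2]: now -3*exp(4*t)/8 + 5*log(t + 2) + ∫(5/(t - 5)) dt.
Step 5. Evaluate the standard form [assuming t > 5]: now -3*exp(4*t)/8 + 5*log(t - 5) + 5*log(t + 2).
Answer: -3*exp(4*t)/8 + 5*log(t - 5) + 5*log(t + 2).


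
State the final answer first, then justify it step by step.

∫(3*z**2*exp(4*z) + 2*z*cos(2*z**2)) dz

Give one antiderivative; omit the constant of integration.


The answer is 3*z**2*exp(4*z)/4 - 3*z*exp(4*z)/8 + 3*exp(4*z)/32 + sin(2*z**2)/2.
Step 1. Rewrite: now ∫(2*z*cos(2*z**2)) dz + ∫(3*z**2*exp(4*z)) dz.
Step 2. Integrate ∫(3*z**2*exp(4*z)) dz by parts with u = z**2, dv = (3*exp(4*z)) dz, so v = 3*exp(4*z)/4: now 3*z**2*exp(4*z)/4 + ∫(-3*z*exp(4*z)/2) dz + ∫(2*z*cos(2*z**2)) dz.
Step 3. Integrate ∫(-3*z*exp(4*z)/2) dz by parts with u = z, dv = (-3*exp(4*z)/2) dz, so v = -3*exp(4*z)/8: now 3*z**2*exp(4*z)/4 - 3*z*exp(4*z)/8 + ∫(2*z*cos(2*z**2)) dz + ∫(3*exp(4*z)/8) dz.
Step 4. Evaluate the standard form: now 3*z**2*exp(4*z)/4 - 3*z*exp(4*z)/8 + 3*exp(4*z)/32 + ∫(2*z*cos(2*z**2)) dz.
Step 5. Substitute u = z**2, turning ∫(2*z*cos(2*z**2)) dz into ∫(cos(2*u)) du: now 3*z**2*exp(4*z)/4 - 3*z*exp(4*z)/8 + 3*exp(4*z)/32 + ∫(cos(2*u)) du.
Step 6. Evaluate the standard form: now 3*z**2*exp(4*z)/4 - 3*z*exp(4*z)/8 + 3*exp(4*z)/32 + sin(2*u)/2.
Step 7. Substitute back u = z**2: now 3*z**2*exp(4*z)/4 - 3*z*exp(4*z)/8 + 3*exp(4*z)/32 + sin(2*z**2)/2.
Answer: 3*z**2*exp(4*z)/4 - 3*z*exp(4*z)/8 + 3*exp(4*z)/32 + sin(2*z**2)/2.


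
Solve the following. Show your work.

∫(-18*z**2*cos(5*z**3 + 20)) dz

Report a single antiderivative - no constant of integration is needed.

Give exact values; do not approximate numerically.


Step 1. Substitute u = z**3 + 4, turning ∫(-18*z**2*cos(5*z**3 + 20)) dz into ∫(-6*cos(5*u)) du: now ∫(-6*cos(5*u)) du.
Step 2. Evaluate the standard form: now -6*sin(5*u)/5.
Step 3. Substitute back u = z**3 + 4: now -6*sin(5*z**3 + 20)/5.
Answer: -6*sin(5*z**3 + 20)/5.


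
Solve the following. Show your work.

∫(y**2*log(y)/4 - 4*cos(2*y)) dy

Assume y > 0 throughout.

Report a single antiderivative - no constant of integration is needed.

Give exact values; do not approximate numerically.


Step 1. Rewrite: now ∫(y**2*log(y)/4) dy + ∫(-4*cos(2*y)) dy.
Step 2. Evaluate the standard form: now -2*sin(2*y) + ∫(y**2*log(y)/4) dy.
Step 3. Integrate ∫(y**2*log(y)/4) dy by parts with u = log(y), dv = (y**2/4) dy, so v = y**3/12 [assuming y > 0]: now y**3*log(y)/12 - 2*sin(2*y) + ∫(-y**2/12) dy.
Step 4. Evaluate the standard form: now y**3*log(y)/12 - y**3/36 - 2*sin(2*y).
Answer: y**3*log(y)/12 - y**3/36 - 2*sin(2*y).


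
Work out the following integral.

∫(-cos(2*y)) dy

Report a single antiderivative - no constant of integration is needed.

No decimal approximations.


Answer: -sin(2*y)/2.


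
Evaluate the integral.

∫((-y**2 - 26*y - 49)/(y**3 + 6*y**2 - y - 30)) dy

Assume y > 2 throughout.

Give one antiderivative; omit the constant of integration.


Answer: -3*log(y - 2) - 2*log(y + 3) + 4*log(y + 5).


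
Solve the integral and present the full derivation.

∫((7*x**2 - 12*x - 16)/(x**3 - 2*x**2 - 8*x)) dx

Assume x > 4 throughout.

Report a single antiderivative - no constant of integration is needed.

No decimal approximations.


Step 1. Decompose ∫((7*x**2 - 12*x - 16)/(x**3 - 2*x**2 - 8*x)) dx by partial fractions, (7*x**2 - 12*x - 16)/(x**3 - 2*x**2 - 8*x) = 3/(x + 2) + 2/(x - 4) + 2/x: now ∫(2/x) dx + ∫(2/(x - 4)) dx + ∫(3/(x + 2)) dx.
Step 2. Evaluate the standard form [assuming x > 0]: now 2*log(x) + ∫(2/(x - 4)) dx + ∫(3/(x + 2)) dx.
Step 3. Evaluate the standard form [assuming x > 4]: now 2*log(x) + 2*log(x - 4) + ∫(3/(x + 2)) dx.
Step 4. Evaluate the standard form [assuming x > -2]: now 2*log(x) + 2*log(x - 4) + 3*log(x + 2).
Answer: 2*log(x) + 2*log(x - 4) + 3*log(x + 2).


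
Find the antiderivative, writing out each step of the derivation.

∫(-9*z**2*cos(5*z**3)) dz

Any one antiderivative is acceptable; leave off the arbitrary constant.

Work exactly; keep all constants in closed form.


Step 1. Substitute u = z**3, turning ∫(-9*z**2*cos(5*z**3)) dz into ∫(-3*cos(5*u)) du: now ∫(-3*cos(5*u)) du.
Step 2. Evaluate the standard form: now -3*sin(5*u)/5.
Step 3. Substitute back u = z**3: now -3*sin(5*z**3)/5.
Answer: -3*sin(5*z**3)/5.


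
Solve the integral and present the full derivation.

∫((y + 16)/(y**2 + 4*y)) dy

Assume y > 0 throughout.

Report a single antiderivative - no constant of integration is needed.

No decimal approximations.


Step 1. Decompose ∫((y + 16)/(y**2 + 4*y)) dy by partial fractions, (y + 16)/(y**2 + 4*y) = -3/(y + 4) + 4/y: now ∫(4/y) dy + ∫(-3/(y + 4)) dy.
Step 2. Evaluate the standard form [assuming y > 0]: now 4*log(y) + ∫(-3/(y + 4)) dy.
Step 3. Evaluate the standard form [assuming y > -4]: now 4*log(y) - 3*log(y + 4).
Answer: 4*log(y) - 3*log(y + 4).


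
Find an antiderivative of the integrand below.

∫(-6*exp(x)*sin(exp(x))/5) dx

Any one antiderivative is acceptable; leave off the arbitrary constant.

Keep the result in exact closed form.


Answer: 6*cos(exp(x))/5.


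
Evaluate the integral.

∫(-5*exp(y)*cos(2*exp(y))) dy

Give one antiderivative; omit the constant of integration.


Answer: -5*sin(2*exp(y))/2.


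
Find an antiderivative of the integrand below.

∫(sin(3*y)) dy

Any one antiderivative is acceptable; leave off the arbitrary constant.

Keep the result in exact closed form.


Answer: -cos(3*y)/3.


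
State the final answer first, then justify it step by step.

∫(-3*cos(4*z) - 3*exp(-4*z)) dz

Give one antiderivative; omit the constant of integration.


The answer is -3*sin(4*z)/4 + 3*exp(-4*z)/4.
Step 1. Rewrite: now ∫(-3*exp(-4*z)) dz + ∫(-3*cos(4*z)) dz.
Step 2. Evaluate the standard form: now -3*sin(4*z)/4 + ∫(-3*exp(-4*z)) dz.
Step 3. Evaluate the standard form: now -3*sin(4*z)/4 + 3*exp(-4*z)/4.
Answer: -3*sin(4*z)/4 + 3*exp(-4*z)/4.


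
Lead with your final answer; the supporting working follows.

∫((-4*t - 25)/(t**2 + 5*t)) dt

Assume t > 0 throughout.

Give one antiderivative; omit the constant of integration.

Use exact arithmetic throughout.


The answer is -5*log(t) + log(t + 5).
Step 1. Decompose ∫((-4*t - 25)/(t**2 + 5*t)) dt by partial fractions, (-4*t - 25)/(t**2 + 5*t) = 1/(t + 5) - 5/t: now ∫(-5/t) dt + ∫(1/(t + 5)) dt.
Step 2. Evaluate the standard form [assuming t > -5]: now log(t + 5) + ∫(-5/t) dt.
Step 3. Evaluate the standard form [assuming t > 0]: now -5*log(t) + log(t + 5).
Answer: -5*log(t) + log(t + 5).


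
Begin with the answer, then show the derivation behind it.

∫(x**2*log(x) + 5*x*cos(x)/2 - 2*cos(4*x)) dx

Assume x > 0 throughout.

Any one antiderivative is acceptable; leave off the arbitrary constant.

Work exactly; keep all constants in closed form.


The answer is x**3*log(x)/3 - x**3/9 + 5*x*sin(x)/2 - sin(4*x)/2 + 5*cos(x)/2.
Step 1. Rewrite: now ∫(5*x*cos(x)/2) dx + ∫(x**2*log(x)) dx + ∫(-2*cos(4*x)) dx.
Step 2. Integrate ∫(5*x*cos(x)/2) dx by parts with u = x, dv = (5*cos(x)/2) dx, so v = 5*sin(x)/2: now 5*x*sin(x)/2 + ∫(x**2*log(x)) dx + ∫(-5*sin(x)/2) dx + ∫(-2*cos(4*x)) dx.
Step 3. Evaluate the standard form: now 5*x*sin(x)/2 + 5*cos(x)/2 + ∫(x**2*log(x)) dx + ∫(-2*cos(4*x)) dx.
Step 4. Evaluate the standard form: now 5*x*sin(x)/2 - sin(4*x)/2 + 5*cos(x)/2 + ∫(x**2*log(x)) dx.
Step 5. Integrate ∫(x**2*log(x)) dx by parts with u = log(x), dv = (x**2) dx, so v = x**3/3 [assuming x > 0]: now x**3*log(x)/3 + 5*x*sin(x)/2 - sin(4*x)/2 + 5*cos(x)/2 + ∫(-x**2/3) dx.
Step 6. Evaluate the standard form: now x**3*log(x)/3 - x**3/9 + 5*x*sin(x)/2 - sin(4*x)/2 + 5*cos(x)/2.
Answer: x**3*log(x)/3 - x**3/9 + 5*x*sin(x)/2 - sin(4*x)/2 + 5*cos(x)/2.


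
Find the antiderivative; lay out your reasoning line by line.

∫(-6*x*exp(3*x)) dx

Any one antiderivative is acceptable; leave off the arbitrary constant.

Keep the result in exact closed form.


Step 1. Integrate ∫(-6*x*exp(3*x)) dx by parts with u = x, dv = (-6*exp(3*x)) dx, so v = -2*exp(3*x): now -2*x*exp(3*x) + ∫(2*exp(3*x)) dx.
Step 2. Evaluate the standard form: now -2*x*exp(3*x) + 2*exp(3*x)/3.
Answer: -2*x*exp(3*x) + 2*exp(3*x)/3.


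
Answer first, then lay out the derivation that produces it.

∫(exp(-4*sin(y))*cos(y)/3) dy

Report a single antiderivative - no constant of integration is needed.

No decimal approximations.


The answer is -exp(-4*sin(y))/12.
Step 1. Substitute u = sin(y), turning ∫(exp(-4*sin(y))*cos(y)/3) dy into ∫(exp(-4*u)/3) du: now ∫(exp(-4*u)/3) du.
Step 2. Evaluate the standard form: now -exp(-4*u)/12.
Step 3. Substitute back u = sin(y): now -exp(-4*sin(y))/12.
Answer: -exp(-4*sin(y))/12.


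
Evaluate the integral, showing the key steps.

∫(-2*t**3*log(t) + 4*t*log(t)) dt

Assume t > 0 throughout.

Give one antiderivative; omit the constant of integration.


Step 1. Rewrite: now ∫(4*t*log(t)) dt + ∫(-2*t**3*log(t)) dt.
Step 2. Integrate ∫(-2*t**3*log(t)) dt by parts with u = log(t), dv = (-2*t**3) dt, so v = -t**4/2 [assuming t > 0]: now -t**4*log(t)/2 + ∫(t**3/2) dt + ∫(4*t*log(t)) dt.
Step 3. Evaluate the standard form: now -t**4*log(t)/2 + t**4/8 + ∫(4*t*log(t)) dt.
Step 4. Integrate ∫(4*t*log(t)) dt by parts with u = log(t), dv = (4*t) dt, so v = 2*t**2 [assuming t > 0]: now -t**4*log(t)/2 + t**4/8 + 2*t**2*log(t) + ∫(-2*t) dt.
Step 5. Evaluate the standard form: now -t**4*log(t)/2 + t**4/8 + 2*t**2*log(t) - t**2.
Answer: -t**4*log(t)/2 + t**4/8 + 2*t**2*log(t) - t**2.


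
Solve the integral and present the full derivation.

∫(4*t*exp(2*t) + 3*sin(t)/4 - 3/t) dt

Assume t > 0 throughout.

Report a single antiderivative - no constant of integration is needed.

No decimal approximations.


Step 1. Rewrite: now ∫(-3/t) dt + ∫(4*t*exp(2*t)) dt + ∫(3*sin(t)/4) dt.
Step 2. Evaluate the standard form [assuming t > 0]: now -3*log(t) + ∫(4*t*exp(2*t)) dt + ∫(3*sin(t)/4) dt.
Step 3. Evaluate the standard form: now -3*log(t) - 3*cos(t)/4 + ∫(4*t*exp(2*t)) dt.
Step 4. Integrate ∫(4*t*exp(2*t)) dt by parts with u = t, dv = (4*exp(2*t)) dt, so v = 2*exp(2*t): now 2*t*exp(2*t) - 3*log(t) - 3*cos(t)/4 + ∫(-2*exp(2*t)) dt.
Step 5. Evaluate the standard form: now 2*t*exp(2*t) - exp(2*t) - 3*log(t) - 3*cos(t)/4.
Answer: 2*t*exp(2*t) - exp(2*t) - 3*log(t) - 3*cos(t)/4.


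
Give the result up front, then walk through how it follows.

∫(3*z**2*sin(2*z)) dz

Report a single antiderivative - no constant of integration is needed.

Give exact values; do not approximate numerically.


The answer is -3*z**2*cos(2*z)/2 + 3*z*sin(2*z)/2 + 3*cos(2*z)/4.
Step 1. Integrate ∫(3*z**2*sin(2*z)) dz by parts with u = z**2, dv = (3*sin(2*z)) dz, so v = -3*cos(2*z)/2: now -3*z**2*cos(2*z)/2 + ∫(3*z*cos(2*z)) dz.
Step 2. Integrate ∫(3*z*cos(2*z)) dz by parts with u = z, dv = (3*cos(2*z)) dz, so v = 3*sin(2*z)/2: now -3*z**2*cos(2*z)/2 + 3*z*sin(2*z)/2 + ∫(-3*sin(2*z)/2) dz.
Step 3. Evaluate the standard form: now -3*z**2*cos(2*z)/2 + 3*z*sin(2*z)/2 + 3*cos(2*z)/4.
Answer: -3*z**2*cos(2*z)/2 + 3*z*sin(2*z)/2 + 3*cos(2*z)/4.


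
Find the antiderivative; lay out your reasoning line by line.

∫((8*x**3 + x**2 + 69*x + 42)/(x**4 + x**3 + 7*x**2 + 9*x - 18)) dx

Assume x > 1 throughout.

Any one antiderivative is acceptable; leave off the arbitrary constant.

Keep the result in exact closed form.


Step 1. Decompose ∫((8*x**3 + x**2 + 69*x + 42)/(x**4 + x**3 + 7*x**2 + 9*x - 18)) dx by partial fractions, (8*x**3 + x**2 + 69*x + 42)/(x**4 + x**3 + 7*x**2 + 9*x - 18) = -3/(x**2 + 9) + 4/(x + 2) + 4/(x - 1): now ∫(4/(x - 1)) dx + ∫(4/(x + 2)) dx + ∫(-3/(x**2 + 9)) dx.
Step 2. Evaluate the standard form [assuming x > 1]: now 4*log(x - 1) + ∫(4/(x + 2)) dx + ∫(-3/(x**2 + 9)) dx.
Step 3. Evaluate the standard form [assuming x > -2]: now 4*log(x - 1) + 4*log(x + 2) + ∫(-3/(x**2 + 9)) dx.
Step 4. Evaluate the standard form: now 4*log(x - 1) + 4*log(x + 2) - atan(x/3).
Answer: 4*log(x - 1) + 4*log(x + 2) - atan(x/3).


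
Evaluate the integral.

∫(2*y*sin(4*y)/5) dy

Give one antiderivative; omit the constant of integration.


Answer: -y*cos(4*y)/10 + sin(4*y)/40.


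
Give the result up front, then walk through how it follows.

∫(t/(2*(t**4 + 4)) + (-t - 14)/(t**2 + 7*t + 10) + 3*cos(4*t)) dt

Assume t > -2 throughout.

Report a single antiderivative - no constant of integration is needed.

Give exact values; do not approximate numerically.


The answer is -4*log(t + 2) + 3*log(t + 5) + 3*sin(4*t)/4 + atan(t**2/2)/8.
Step 1. Rewrite: now ∫(t/(2*(t**4 + 4))) dt + ∫((-t - 14)/(t**2 + 7*t + 10)) dt + ∫(3*cos(4*t)) dt.
Step 2. Decompose ∫((-t - 14)/(t**2 + 7*t + 10)) dt by partial fractions, (-t - 14)/(t**2 + 7*t + 10) = 3/(t + 5) - 4/(t + 2): now ∫(t/(2*(t**4 + 4))) dt + ∫(-4/(t + 2)) dt + ∫(3/(t + 5)) dt + ∫(3*cos(4*t)) dt.
Step 3. Evaluate the standard form [assuming t > -2]: now -4*log(t + 2) + ∫(t/(2*(t**4 + 4))) dt + ∫(3/(t + 5)) dt + ∫(3*cos(4*t)) dt.
Step 4. Evaluate the standard form [assuming t > -5]: now -4*log(t + 2) + 3*log(t + 5) + ∫(t/(2*(t**4 + 4))) dt + ∫(3*cos(4*t)) dt.
Step 5. Substitute u = t**2, turning ∫(t/(2*(t**4 + 4))) dt into ∫(1/(4*(u**2 + 4))) du: now -4*log(t + 2) + 3*log(t + 5) + ∫(1/(4*(u**2 + 4))) du + ∫(3*cos(4*t)) dt.
Step 6. Evaluate the standard form: now -4*log(t + 2) + 3*log(t + 5) + atan(u/2)/8 + ∫(3*cos(4*t)) dt.
Step 7. Substitute back u = t**2: now -4*log(t + 2) + 3*log(t + 5) + atan(t**2/2)/8 + ∫(3*cos(4*t)) dt.
Step 8. Evaluate the standard form: now -4*log(t + 2) + 3*log(t + 5) + 3*sin(4*t)/4 + atan(t**2/2)/8.
Answer: -4*log(t + 2) + 3*log(t + 5) + 3*sin(4*t)/4 + atan(t**2/2)/8.


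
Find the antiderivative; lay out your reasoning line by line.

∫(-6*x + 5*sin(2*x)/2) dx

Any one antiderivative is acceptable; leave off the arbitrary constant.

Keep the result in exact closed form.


Step 1. Rewrite: now ∫(-6*x) dx + ∫(5*sin(2*x)/2) dx.
Step 2. Evaluate the standard form: now -3*x**2 + ∫(5*sin(2*x)/2) dx.
Step 3. Evaluate the standard form: now -3*x**2 - 5*cos(2*x)/4.
Answer: -3*x**2 - 5*cos(2*x)/4.


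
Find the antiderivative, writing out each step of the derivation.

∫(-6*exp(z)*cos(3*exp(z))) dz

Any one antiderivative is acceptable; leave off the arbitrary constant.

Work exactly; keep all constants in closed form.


Step 1. Substitute u = exp(z), turning ∫(-6*exp(z)*cos(3*exp(z))) dz into ∫(-6*cos(3*u)) du: now ∫(-6*cos(3*u)) du.
Step 2. Evaluate the standard form: now -2*sin(3*u).
Step 3. Substitute back u = exp(z): now -2*sin(3*exp(z)).
Answer: -2*sin(3*exp(z)).


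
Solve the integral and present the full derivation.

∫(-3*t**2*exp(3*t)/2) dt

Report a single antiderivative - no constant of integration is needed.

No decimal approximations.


Step 1. Integrate ∫(-3*t**2*exp(3*t)/2) dt by parts with u = t**2, dv = (-3*exp(3*t)/2) dt, so v = -exp(3*t)/2: now -t**2*exp(3*t)/2 + ∫(t*exp(3*t)) dt.
Step 2. Integrate ∫(t*exp(3*t)) dt by parts with u = t, dv = (exp(3*t)) dt, so v = exp(3*t)/3: now -t**2*exp(3*t)/2 + t*exp(3*t)/3 + ∫(-exp(3*t)/3) dt.
Step 3. Evaluate the standard form: now -t**2*exp(3*t)/2 + t*exp(3*t)/3 - exp(3*t)/9.
Answer: -t**2*exp(3*t)/2 + t*exp(3*t)/3 - exp(3*t)/9.


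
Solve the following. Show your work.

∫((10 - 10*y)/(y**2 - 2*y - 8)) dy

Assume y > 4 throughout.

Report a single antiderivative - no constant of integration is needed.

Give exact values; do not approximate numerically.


Step 1. Decompose ∫((10 - 10*y)/(y**2 - 2*y - 8)) dy by partial fractions, (10 - 10*y)/(y**2 - 2*y - 8) = -5/(y + 2) - 5/(y - 4): now ∫(-5/(y - 4)) dy + ∫(-5/(y + 2)) dy.
Step 2. Evaluate the standard form [assuming y > 4]: now -5*log(y - 4) + ∫(-5/(y + 2)) dy.
Step 3. Evaluate the standard form [assuming y > -2]: now -5*log(y - 4) - 5*log(y + 2).
Answer: -5*log(y - 4) - 5*log(y + 2).


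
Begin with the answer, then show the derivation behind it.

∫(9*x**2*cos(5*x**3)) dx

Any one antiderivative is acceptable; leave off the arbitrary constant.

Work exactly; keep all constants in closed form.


The answer is 3*sin(5*x**3)/5.
Step 1. Substitute u = x**3, turning ∫(9*x**2*cos(5*x**3)) dx into ∫(3*cos(5*u)) du: now ∫(3*cos(5*u)) du.
Step 2. Evaluate the standard form: now 3*sin(5*u)/5.
Step 3. Substitute back u = x**3: now 3*sin(5*x**3)/5.
Answer: 3*sin(5*x**3)/5.


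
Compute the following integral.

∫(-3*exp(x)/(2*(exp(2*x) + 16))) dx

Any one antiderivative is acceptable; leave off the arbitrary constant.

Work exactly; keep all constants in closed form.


Answer: -3*atan(exp(x)/4)/8.


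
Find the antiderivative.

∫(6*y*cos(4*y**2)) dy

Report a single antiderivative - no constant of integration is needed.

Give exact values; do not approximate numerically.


Answer: 3*sin(4*y**2)/4.


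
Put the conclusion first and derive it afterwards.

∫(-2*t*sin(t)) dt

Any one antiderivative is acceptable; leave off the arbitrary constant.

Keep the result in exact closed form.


The answer is 2*t*cos(t) - 2*sin(t).
Step 1. Integrate ∫(-2*t*sin(t)) dt by parts with u = t, dv = (-2*sin(t)) dt, so v = 2*cos(t): now 2*t*cos(t) + ∫(-2*cos(t)) dt.
Step 2. Evaluate the standard form: now 2*t*cos(t) - 2*sin(t).
Answer: 2*t*cos(t) - 2*sin(t).


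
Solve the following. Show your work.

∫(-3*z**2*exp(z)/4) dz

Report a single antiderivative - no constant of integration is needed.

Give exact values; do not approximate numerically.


Step 1. Integrate ∫(-3*z**2*exp(z)/4) dz by parts with u = z**2, dv = (-3*exp(z)/4) dz, so v = -3*exp(z)/4: now -3*z**2*exp(z)/4 + ∫(3*z*exp(z)/2) dz.
Step 2. Integrate ∫(3*z*exp(z)/2) dz by parts with u = z, dv = (3*exp(z)/2) dz, so v = 3*exp(z)/2: now -3*z**2*exp(z)/4 + 3*z*exp(z)/2 + ∫(-3*exp(z)/2) dz.
Step 3. Evaluate the standard form: now -3*z**2*exp(z)/4 + 3*z*exp(z)/2 - 3*exp(z)/2.
Answer: -3*z**2*exp(z)/4 + 3*z*exp(z)/2 - 3*exp(z)/2.


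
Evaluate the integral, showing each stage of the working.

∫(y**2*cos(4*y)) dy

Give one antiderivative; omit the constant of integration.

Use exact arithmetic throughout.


Step 1. Integrate ∫(y**2*cos(4*y)) dy by parts with u = y**2, dv = (cos(4*y)) dy, so v = sin(4*y)/4: now y**2*sin(4*y)/4 + ∫(-y*sin(4*y)/2) dy.
Step 2. Integrate ∫(-y*sin(4*y)/2) dy by parts with u = y, dv = (-sin(4*y)/2) dy, so v = cos(4*y)/8: now y**2*sin(4*y)/4 + y*cos(4*y)/8 + ∫(-cos(4*y)/8) dy.
Step 3. Evaluate the standard form: now y**2*sin(4*y)/4 + y*cos(4*y)/8 - sin(4*y)/32.
Answer: y**2*sin(4*y)/4 + y*cos(4*y)/8 - sin(4*y)/32.


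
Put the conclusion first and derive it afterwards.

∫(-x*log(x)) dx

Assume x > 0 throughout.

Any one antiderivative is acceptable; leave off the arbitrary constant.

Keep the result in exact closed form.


The answer is -x**2*log(x)/2 + x**2/4.
Step 1. Integrate ∫(-x*log(x)) dx by parts with u = log(x), dv = (-x) dx, so v = -x**2/2 [assuming x > 0]: now -x**2*log(x)/2 + ∫(x/2) dx.
Step 2. Evaluate the standard form: now -x**2*log(x)/2 + x**2/4.
Answer: -x**2*log(x)/2 + x**2/4.


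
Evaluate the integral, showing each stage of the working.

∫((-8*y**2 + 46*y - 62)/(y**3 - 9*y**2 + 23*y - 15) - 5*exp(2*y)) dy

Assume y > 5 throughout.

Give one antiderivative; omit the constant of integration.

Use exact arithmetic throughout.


Step 1. Rewrite: now ∫((-8*y**2 + 46*y - 62)/(y**3 - 9*y**2 + 23*y - 15)) dy + ∫(-5*exp(2*y)) dy.
Step 2. Decompose ∫((-8*y**2 + 46*y - 62)/(y**3 - 9*y**2 + 23*y - 15)) dy by partial fractions, (-8*y**2 + 46*y - 62)/(y**3 - 9*y**2 + 23*y - 15) = -3/(y - 1) - 1/(y - 3) - 4/(y - 5): now ∫(-4/(y - 5)) dy + ∫(-1/(y - 3)) dy + ∫(-3/(y - 1)) dy + ∫(-5*exp(2*y)) dy.
Step 3. Evaluate the standard form [assuming y > 3]: now -log(y - 3) + ∫(-4/(y - 5)) dy + ∫(-3/(y - 1)) dy + ∫(-5*exp(2*y)) dy.
Step 4. Evaluate the standard form [assuming y > 5]: now -4*log(y - 5) - log(y - 3) + ∫(-3/(y - 1)) dy + ∫(-5*exp(2*y)) dy.
Step 5. Evaluate the standard form [assuming y > 1]: now -4*log(y - 5) - log(y - 3) - 3*log(y - 1) + ∫(-5*exp(2*y)) dy.
Step 6. Evaluate the standard form: now -5*exp(2*y)/2 - 4*log(y - 5) - log(y - 3) - 3*log(y - 1).
Answer: -5*exp(2*y)/2 - 4*log(y - 5) - log(y - 3) - 3*log(y - 1).


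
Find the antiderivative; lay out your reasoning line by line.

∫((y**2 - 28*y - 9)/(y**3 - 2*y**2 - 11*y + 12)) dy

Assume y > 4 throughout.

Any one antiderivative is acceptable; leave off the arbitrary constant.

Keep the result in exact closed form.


Step 1. Decompose ∫((y**2 - 28*y - 9)/(y**3 - 2*y**2 - 11*y + 12)) dy by partial fractions, (y**2 - 28*y - 9)/(y**3 - 2*y**2 - 11*y + 12) = 3/(y + 3) + 3/(y - 1) - 5/(y - 4): now ∫(-5/(y - 4)) dy + ∫(3/(y - 1)) dy + ∫(3/(y + 3)) dy.
Step 2. Evaluate the standard form [assuming y > -3]: now 3*log(y + 3) + ∫(-5/(y - 4)) dy + ∫(3/(y - 1)) dy.
Step 3. Evaluate the standard form [assuming y > 1]: now 3*log(y - 1) + 3*log(y + 3) + ∫(-5/(y - 4)) dy.
Step 4. Evaluate the standard form [assuming y > 4]: now -5*log(y - 4) + 3*log(y - 1) + 3*log(y + 3).
Answer: -5*log(y - 4) + 3*log(y - 1) + 3*log(y + 3).


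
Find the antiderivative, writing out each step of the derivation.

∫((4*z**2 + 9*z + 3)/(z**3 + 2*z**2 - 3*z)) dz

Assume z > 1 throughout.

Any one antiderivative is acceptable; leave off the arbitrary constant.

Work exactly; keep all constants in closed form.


Step 1. Decompose ∫((4*z**2 + 9*z + 3)/(z**3 + 2*z**2 - 3*z)) dz by partial fractions, (4*z**2 + 9*z + 3)/(z**3 + 2*z**2 - 3*z) = 1/(z + 3) + 4/(z - 1) - 1/z: now ∫(-1/z) dz + ∫(4/(z - 1)) dz + ∫(1/(z + 3)) dz.
Step 2. Evaluate the standard form [assuming z > 1]: now 4*log(z - 1) + ∫(-1/z) dz + ∫(1/(z + 3)) dz.
Step 3. Evaluate the standard form [assuming z > 0]: now -log(z) + 4*log(z - 1) + ∫(1/(z + 3)) dz.
Step 4. Evaluate the standard form [assuming z > -3]: now -log(z) + 4*log(z - 1) + log(z + 3).
Answer: -log(z) + 4*log(z - 1) + log(z + 3).


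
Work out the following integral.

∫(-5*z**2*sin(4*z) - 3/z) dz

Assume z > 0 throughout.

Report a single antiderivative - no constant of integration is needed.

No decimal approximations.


Answer: 5*z**2*cos(4*z)/4 - 5*z*sin(4*z)/8 - 3*log(z) - 5*cos(4*z)/32.


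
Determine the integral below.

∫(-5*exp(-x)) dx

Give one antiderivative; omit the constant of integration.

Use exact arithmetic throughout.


Answer: 5*exp(-x).


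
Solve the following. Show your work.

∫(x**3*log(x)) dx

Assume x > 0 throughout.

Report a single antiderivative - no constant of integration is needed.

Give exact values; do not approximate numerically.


Step 1. Integrate ∫(x**3*log(x)) dx by parts with u = log(x), dv = (x**3) dx, so v = x**4/4 [assuming x > 0]: now x**4*log(x)/4 + ∫(-x**3/4) dx.
Step 2. Evaluate the standard form: now x**4*log(x)/4 - x**4/16.
Answer: x**4*log(x)/4 - x**4/16.


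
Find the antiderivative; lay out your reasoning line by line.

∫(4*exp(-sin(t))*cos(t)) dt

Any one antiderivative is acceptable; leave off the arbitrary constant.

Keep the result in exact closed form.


Step 1. Substitute u = sin(t), turning ∫(4*exp(-sin(t))*cos(t)) dt into ∫(4*exp(-u)) du: now ∫(4*exp(-u)) du.
Step 2. Evaluate the standard form: now -4*exp(-u).
Step 3. Substitute back u = sin(t): now -4*exp(-sin(t)).
Answer: -4*exp(-sin(t)).


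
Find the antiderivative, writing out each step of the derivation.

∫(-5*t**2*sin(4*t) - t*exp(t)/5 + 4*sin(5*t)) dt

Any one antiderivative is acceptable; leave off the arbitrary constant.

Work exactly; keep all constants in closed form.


Step 1. Rewrite: now ∫(-t*exp(t)/5) dt + ∫(-5*t**2*sin(4*t)) dt + ∫(4*sin(5*t)) dt.
Step 2. Integrate ∫(-t*exp(t)/5) dt by parts with u = t, dv = (-exp(t)/5) dt, so v = -exp(t)/5: now -t*exp(t)/5 + ∫(-5*t**2*sin(4*t)) dt + ∫(exp(t)/5) dt + ∫(4*sin(5*t)) dt.
Step 3. Evaluate the standard form: now -t*exp(t)/5 + exp(t)/5 + ∫(-5*t**2*sin(4*t)) dt + ∫(4*sin(5*t)) dt.
Step 4. Integrate ∫(-5*t**2*sin(4*t)) dt by parts with u = t**2, dv = (-5*sin(4*t)) dt, so v = 5*cos(4*t)/4: now 5*t**2*cos(4*t)/4 - t*exp(t)/5 + exp(t)/5 + ∫(-5*t*cos(4*t)/2) dt + ∫(4*sin(5*t)) dt.
Step 5. Integrate ∫(-5*t*cos(4*t)/2) dt by parts with u = t, dv = (-5*cos(4*t)/2) dt, so v = -5*sin(4*t)/8: now 5*t**2*cos(4*t)/4 - t*exp(t)/5 - 5*t*sin(4*t)/8 + exp(t)/5 + ∫(5*sin(4*t)/8) dt + ∫(4*sin(5*t)) dt.
Step 6. Evaluate the standard form: now 5*t**2*cos(4*t)/4 - t*exp(t)/5 - 5*t*sin(4*t)/8 + exp(t)/5 - 5*cos(4*t)/32 + ∫(4*sin(5*t)) dt.
Step 7. Evaluate the standard form: now 5*t**2*cos(4*t)/4 - t*exp(t)/5 - 5*t*sin(4*t)/8 + exp(t)/5 - 5*cos(4*t)/32 - 4*cos(5*t)/5.
Answer: 5*t**2*cos(4*t)/4 - t*exp(t)/5 - 5*t*sin(4*t)/8 + exp(t)/5 - 5*cos(4*t)/32 - 4*cos(5*t)/5.


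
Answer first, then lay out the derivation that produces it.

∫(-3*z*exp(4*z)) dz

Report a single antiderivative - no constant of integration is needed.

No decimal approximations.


The answer is -3*z*exp(4*z)/4 + 3*exp(4*z)/16.
Step 1. Integrate ∫(-3*z*exp(4*z)) dz by parts with u = z, dv = (-3*exp(4*z)) dz, so v = -3*exp(4*z)/4: now -3*z*exp(4*z)/4 + ∫(3*exp(4*z)/4) dz.
Step 2. Evaluate the standard form: now -3*z*exp(4*z)/4 + 3*exp(4*z)/16.
Answer: -3*z*exp(4*z)/4 + 3*exp(4*z)/16.


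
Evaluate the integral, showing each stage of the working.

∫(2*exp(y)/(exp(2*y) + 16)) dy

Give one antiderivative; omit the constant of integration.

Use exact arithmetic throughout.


Step 1. Substitute u = exp(y), turning ∫(2*exp(y)/(exp(2*y) + 16)) dy into ∫(2/(u**2 + 16)) du: now ∫(2/(u**2 + 16)) du.
Step 2. Evaluate the standard form: now atan(u/4)/2.
Step 3. Substitute back u = exp(y): now atan(exp(y)/4)/2.
Answer: atan(exp(y)/4)/2.


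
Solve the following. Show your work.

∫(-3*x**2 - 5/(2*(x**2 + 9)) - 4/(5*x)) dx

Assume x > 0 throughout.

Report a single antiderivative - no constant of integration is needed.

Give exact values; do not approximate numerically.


Step 1. Rewrite: now ∫(-4/(5*x)) dx + ∫(-3*x**2) dx + ∫(-5/(2*(x**2 + 9))) dx.
Step 2. Evaluate the standard form: now -x**3 + ∫(-4/(5*x)) dx + ∫(-5/(2*(x**2 + 9))) dx.
Step 3. Evaluate the standard form: now -x**3 - 5*atan(x/3)/6 + ∫(-4/(5*x)) dx.
Step 4. Evaluate the standard form [assuming x > 0]: now -x**3 - 4*log(x)/5 - 5*atan(x/3)/6.
Answer: -x**3 - 4*log(x)/5 - 5*atan(x/3)/6.


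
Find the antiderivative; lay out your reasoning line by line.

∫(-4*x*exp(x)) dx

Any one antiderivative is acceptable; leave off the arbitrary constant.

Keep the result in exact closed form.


Step 1. Integrate ∫(-4*x*exp(x)) dx by parts with u = x, dv = (-4*exp(x)) dx, so v = -4*exp(x): now -4*x*exp(x) + ∫(4*exp(x)) dx.
Step 2. Evaluate the standard form: now -4*x*exp(x) + 4*exp(x).
Answer: -4*x*exp(x) + 4*exp(x).


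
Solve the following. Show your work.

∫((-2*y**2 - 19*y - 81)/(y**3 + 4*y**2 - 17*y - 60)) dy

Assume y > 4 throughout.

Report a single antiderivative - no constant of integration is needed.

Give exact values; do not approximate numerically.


Step 1. Decompose ∫((-2*y**2 - 19*y - 81)/(y**3 + 4*y**2 - 17*y - 60)) dy by partial fractions, (-2*y**2 - 19*y - 81)/(y**3 + 4*y**2 - 17*y - 60) = -2/(y + 5) + 3/(y + 3) - 3/(y - 4): now ∫(-3/(y - 4)) dy + ∫(3/(y + 3)) dy + ∫(-2/(y + 5)) dy.
Step 2. Evaluate the standard form [assuming y > 4]: now -3*log(y - 4) + ∫(3/(y + 3)) dy + ∫(-2/(y + 5)) dy.
Step 3. Evaluate the standard form [assuming y > -5]: now -3*log(y - 4) - 2*log(y + 5) + ∫(3/(y + 3)) dy.
Step 4. Evaluate the standard form [assuming y > -3]: now -3*log(y - 4) + 3*log(y + 3) - 2*log(y + 5).
Answer: -3*log(y - 4) + 3*log(y + 3) - 2*log(y + 5).


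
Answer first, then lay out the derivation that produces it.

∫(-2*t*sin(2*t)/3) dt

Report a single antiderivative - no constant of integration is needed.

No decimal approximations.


The answer is t*cos(2*t)/3 - sin(2*t)/6.
Step 1. Integrate ∫(-2*t*sin(2*t)/3) dt by parts with u = t, dv = (-2*sin(2*t)/3) dt, so v = cos(2*t)/3: now t*cos(2*t)/3 + ∫(-cos(2*t)/3) dt.
Step 2. Evaluate the standard form: now t*cos(2*t)/3 - sin(2*t)/6.
Answer: t*cos(2*t)/3 - sin(2*t)/6.


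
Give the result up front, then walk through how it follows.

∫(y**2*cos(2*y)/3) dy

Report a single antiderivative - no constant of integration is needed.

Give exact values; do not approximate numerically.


The answer is y**2*sin(2*y)/6 + y*cos(2*y)/6 - sin(2*y)/12.
Step 1. Integrate ∫(y**2*cos(2*y)/3) dy by parts with u = y**2, dv = (cos(2*y)/3) dy, so v = sin(2*y)/6: now y**2*sin(2*y)/6 + ∫(-y*sin(2*y)/3) dy.
Step 2. Integrate ∫(-y*sin(2*y)/3) dy by parts with u = y, dv = (-sin(2*y)/3) dy, so v = cos(2*y)/6: now y**2*sin(2*y)/6 + y*cos(2*y)/6 + ∫(-cos(2*y)/6) dy.
Step 3. Evaluate the standard form: now y**2*sin(2*y)/6 + y*cos(2*y)/6 - sin(2*y)/12.
Answer: y**2*sin(2*y)/6 + y*cos(2*y)/6 - sin(2*y)/12.
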